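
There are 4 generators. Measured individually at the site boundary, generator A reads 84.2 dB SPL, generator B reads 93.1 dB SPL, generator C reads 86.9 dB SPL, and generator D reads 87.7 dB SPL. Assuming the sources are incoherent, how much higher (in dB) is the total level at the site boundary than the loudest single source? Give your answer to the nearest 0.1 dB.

Uncorrelated sources add in intensity (power), not in dB.
L_total = 10·log₁₀(10^(84.2/10) + 10^(93.1/10) + 10^(86.9/10) + 10^(87.7/10)) = 95.29 dB SPL.
Excess over the loudest (93.1 dB): 95.29 − 93.1 = 2.2 dB.

2.2 dB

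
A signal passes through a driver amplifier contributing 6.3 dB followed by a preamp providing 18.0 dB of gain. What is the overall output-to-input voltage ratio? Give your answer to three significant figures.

16.4

Net gain = 6.3 + 18.0 = 24.3 dB.
Voltage ratio = 10^(24.3/20) = 16.4.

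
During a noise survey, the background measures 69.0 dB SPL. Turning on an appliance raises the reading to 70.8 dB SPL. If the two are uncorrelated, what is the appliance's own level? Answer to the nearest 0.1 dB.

Subtract intensities: L_src = 10·log₁₀(10^(L_total/10) − 10^(L_bg/10)).
L_src = 10·log₁₀(10^(70.8/10) − 10^(69.0/10)) = 10·log₁₀(4079000) = 66.1 dB SPL.

66.1 dB SPL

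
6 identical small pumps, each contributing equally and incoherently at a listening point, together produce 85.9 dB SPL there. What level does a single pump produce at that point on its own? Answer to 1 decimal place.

6 equal incoherent sources add 10·log₁₀(6) = 7.78 dB over one source.
L_one = 85.9 − 7.78 = 78.1 dB SPL.

78.1 dB SPL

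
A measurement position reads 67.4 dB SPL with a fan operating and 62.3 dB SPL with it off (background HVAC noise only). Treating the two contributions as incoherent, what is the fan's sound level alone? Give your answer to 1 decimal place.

Subtract intensities: L_src = 10·log₁₀(10^(L_total/10) − 10^(L_bg/10)).
L_src = 10·log₁₀(10^(67.4/10) − 10^(62.3/10)) = 10·log₁₀(3797000) = 65.8 dB SPL.

65.8 dB SPL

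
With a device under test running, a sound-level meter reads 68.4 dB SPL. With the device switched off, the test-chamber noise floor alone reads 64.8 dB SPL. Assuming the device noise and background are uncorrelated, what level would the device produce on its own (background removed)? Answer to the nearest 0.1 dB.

65.9 dB SPL

Background correction is a power subtraction:
L_src = 10·log₁₀(10^(68.4/10) − 10^(64.8/10)) = 10·log₁₀(3898000) = 65.9 dB SPL.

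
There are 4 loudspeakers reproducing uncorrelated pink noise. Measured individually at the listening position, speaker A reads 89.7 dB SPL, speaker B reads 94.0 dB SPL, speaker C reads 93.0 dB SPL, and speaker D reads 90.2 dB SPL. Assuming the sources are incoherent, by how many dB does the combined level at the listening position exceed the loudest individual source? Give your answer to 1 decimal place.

4.1 dB

Uncorrelated sources add in intensity (power), not in dB.
L_total = 10·log₁₀(10^(89.7/10) + 10^(94.0/10) + 10^(93.0/10) + 10^(90.2/10)) = 98.12 dB SPL.
Excess over the loudest (94.0 dB): 98.12 − 94.0 = 4.1 dB.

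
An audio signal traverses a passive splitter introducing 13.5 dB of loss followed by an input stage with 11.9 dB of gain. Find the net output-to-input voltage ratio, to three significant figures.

0.832

Net gain = (−13.5) + 11.9 = -1.6 dB.
Voltage ratio = 10^(-1.6/20) = 0.832.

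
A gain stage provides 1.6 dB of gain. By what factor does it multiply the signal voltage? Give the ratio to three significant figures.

1.20

Voltage ratio = 10^(dB/20).
10^(1.6/20) = 10^(0.08000) = 1.20.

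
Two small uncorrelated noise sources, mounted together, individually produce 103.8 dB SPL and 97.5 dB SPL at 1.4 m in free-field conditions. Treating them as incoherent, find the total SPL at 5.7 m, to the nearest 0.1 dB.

Combined at 1.4 m: 10·log₁₀(10^(103.8/10)+10^(97.5/10)) = 104.71 dB SPL.
Then apply −20·log₁₀(5.7/1.4) = -12.19 dB → 92.5 dB SPL.

92.5 dB SPL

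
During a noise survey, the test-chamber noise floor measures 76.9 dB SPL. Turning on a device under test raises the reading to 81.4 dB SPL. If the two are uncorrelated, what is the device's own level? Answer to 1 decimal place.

Remove the background by subtracting linear intensities:
L_src = 10·log₁₀(10^(81.4/10) − 10^(76.9/10)) = 10·log₁₀(89060000) = 79.5 dB SPL.

79.5 dB SPL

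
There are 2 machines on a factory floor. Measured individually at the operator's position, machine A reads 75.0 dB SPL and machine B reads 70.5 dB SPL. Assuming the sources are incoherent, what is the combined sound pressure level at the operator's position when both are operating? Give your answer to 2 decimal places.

Incoherent sources sum as intensities:
L_total = 10·log₁₀(10^(75.0/10) + 10^(70.5/10)) = 10·log₁₀(42840000) = 76.32 dB SPL.

76.32 dB SPL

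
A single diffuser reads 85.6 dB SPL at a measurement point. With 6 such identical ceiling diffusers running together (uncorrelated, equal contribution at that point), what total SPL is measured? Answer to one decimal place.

6 equal incoherent sources raise the level by 10·log₁₀(6) = 7.78 dB.
L_total = 85.6 + 7.78 = 93.4 dB SPL.

93.4 dB SPL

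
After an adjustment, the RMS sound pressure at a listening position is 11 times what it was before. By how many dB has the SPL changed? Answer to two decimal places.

Sound pressure is an amplitude quantity: ΔL = 20·log₁₀(p₂/p₁).
20·log₁₀(11) = 20.83 dB.

20.83 dB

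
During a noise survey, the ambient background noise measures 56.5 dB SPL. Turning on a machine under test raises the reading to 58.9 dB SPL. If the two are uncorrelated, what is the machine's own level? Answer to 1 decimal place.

Remove the background by subtracting linear intensities:
L_src = 10·log₁₀(10^(58.9/10) − 10^(56.5/10)) = 10·log₁₀(329600) = 55.2 dB SPL.

55.2 dB SPL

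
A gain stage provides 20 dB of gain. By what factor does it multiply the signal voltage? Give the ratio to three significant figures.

Voltage ratio = 10^(dB/20).
10^(20/20) = 10^(1.000) = 10.0.

10.0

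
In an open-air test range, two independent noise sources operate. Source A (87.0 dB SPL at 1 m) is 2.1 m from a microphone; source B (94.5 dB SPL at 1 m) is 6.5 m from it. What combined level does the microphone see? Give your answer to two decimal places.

82.56 dB SPL

At the listener: L_A = 87.0 − 20·log₁₀(2.1) = 80.556 dB; L_B = 94.5 − 20·log₁₀(6.5) = 78.242 dB.
Combined: 10·log₁₀(10^(80.556/10)+10^(78.242/10)) = 82.56 dB SPL.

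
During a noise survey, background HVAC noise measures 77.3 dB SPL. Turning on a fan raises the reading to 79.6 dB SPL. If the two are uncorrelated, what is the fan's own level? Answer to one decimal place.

75.7 dB SPL

Subtract intensities: L_src = 10·log₁₀(10^(L_total/10) − 10^(L_bg/10)).
L_src = 10·log₁₀(10^(79.6/10) − 10^(77.3/10)) = 10·log₁₀(37500000) = 75.7 dB SPL.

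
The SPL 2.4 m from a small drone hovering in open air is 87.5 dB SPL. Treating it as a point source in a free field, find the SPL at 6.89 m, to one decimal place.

78.3 dB SPL

Free-field point source: level drops by 20·log₁₀ of the distance ratio.
ΔL = −20·log₁₀(6.89/2.4) = -9.16 dB, so L₂ = 87.5 + (-9.16) = 78.3 dB SPL.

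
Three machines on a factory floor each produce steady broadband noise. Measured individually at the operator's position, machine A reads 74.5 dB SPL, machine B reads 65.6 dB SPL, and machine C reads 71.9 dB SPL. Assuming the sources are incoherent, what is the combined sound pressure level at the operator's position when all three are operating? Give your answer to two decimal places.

76.75 dB SPL

Add the sources as powers (linear), then convert back to dB:
L_total = 10·log₁₀(10^(74.5/10) + 10^(65.6/10) + 10^(71.9/10)) = 10·log₁₀(47300000) = 76.75 dB SPL.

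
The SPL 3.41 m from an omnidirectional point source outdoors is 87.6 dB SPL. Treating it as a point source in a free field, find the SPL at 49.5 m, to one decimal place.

64.4 dB SPL

For a point source in a free field, ΔL = −20·log₁₀(d₂/d₁).
ΔL = −20·log₁₀(49.5/3.41) = -23.24 dB, so L₂ = 87.6 + (-23.24) = 64.4 dB SPL.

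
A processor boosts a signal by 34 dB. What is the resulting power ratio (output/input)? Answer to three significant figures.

2510

Power ratio = 10^(dB/10).
10^(34/10) = 10^(3.400) = 2510.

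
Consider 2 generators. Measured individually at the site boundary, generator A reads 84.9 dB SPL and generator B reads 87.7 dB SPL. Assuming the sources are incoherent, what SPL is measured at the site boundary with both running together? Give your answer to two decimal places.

89.53 dB SPL

Add the sources as powers (linear), then convert back to dB:
L_total = 10·log₁₀(10^(84.9/10) + 10^(87.7/10)) = 10·log₁₀(897900000) = 89.53 dB SPL.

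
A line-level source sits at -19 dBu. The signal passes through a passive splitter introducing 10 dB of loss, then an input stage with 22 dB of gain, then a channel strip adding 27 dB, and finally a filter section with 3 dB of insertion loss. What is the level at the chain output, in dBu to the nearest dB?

+17 dBu

Cascaded gains and losses add directly in dB.
-19 − 10 + 22 + 27 − 3 = +17 dBu.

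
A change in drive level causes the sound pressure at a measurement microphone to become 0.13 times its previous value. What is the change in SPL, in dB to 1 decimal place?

-17.7 dB

SPL change from a pressure ratio uses the 20·log₁₀ form:
20·log₁₀(0.13) = -17.7 dB.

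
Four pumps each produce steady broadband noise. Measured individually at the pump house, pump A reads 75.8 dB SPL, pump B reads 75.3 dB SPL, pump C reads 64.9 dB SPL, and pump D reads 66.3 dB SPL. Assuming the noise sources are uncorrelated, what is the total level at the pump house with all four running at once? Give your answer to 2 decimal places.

78.99 dB SPL

Uncorrelated sources add in intensity (power), not in dB.
L_total = 10·log₁₀(10^(75.8/10) + 10^(75.3/10) + 10^(64.9/10) + 10^(66.3/10)) = 10·log₁₀(79260000) = 78.99 dB SPL.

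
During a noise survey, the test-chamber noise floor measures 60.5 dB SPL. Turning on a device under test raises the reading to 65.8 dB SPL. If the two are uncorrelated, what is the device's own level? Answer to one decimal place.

Background correction is a power subtraction:
L_src = 10·log₁₀(10^(65.8/10) − 10^(60.5/10)) = 10·log₁₀(2680000) = 64.3 dB SPL.

64.3 dB SPL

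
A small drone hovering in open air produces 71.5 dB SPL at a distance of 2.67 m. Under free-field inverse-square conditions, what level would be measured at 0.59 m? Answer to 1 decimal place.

84.6 dB SPL

Free-field point source: level drops by 20·log₁₀ of the distance ratio.
ΔL = −20·log₁₀(0.59/2.67) = 13.11 dB, so L₂ = 71.5 + (13.11) = 84.6 dB SPL.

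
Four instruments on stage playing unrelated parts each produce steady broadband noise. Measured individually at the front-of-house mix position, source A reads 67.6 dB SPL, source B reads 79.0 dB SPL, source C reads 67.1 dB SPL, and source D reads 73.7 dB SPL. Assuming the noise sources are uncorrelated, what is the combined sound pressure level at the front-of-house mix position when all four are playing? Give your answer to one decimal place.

Add the sources as powers (linear), then convert back to dB:
L_total = 10·log₁₀(10^(67.6/10) + 10^(79.0/10) + 10^(67.1/10) + 10^(73.7/10)) = 10·log₁₀(113800000) = 80.6 dB SPL.

80.6 dB SPL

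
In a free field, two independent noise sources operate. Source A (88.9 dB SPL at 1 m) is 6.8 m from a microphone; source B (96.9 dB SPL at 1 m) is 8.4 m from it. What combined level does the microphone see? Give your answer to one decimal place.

At the listener: L_A = 88.9 − 20·log₁₀(6.8) = 72.25 dB; L_B = 96.9 − 20·log₁₀(8.4) = 78.41 dB.
Combined: 10·log₁₀(10^(72.25/10)+10^(78.41/10)) = 79.4 dB SPL.

79.4 dB SPL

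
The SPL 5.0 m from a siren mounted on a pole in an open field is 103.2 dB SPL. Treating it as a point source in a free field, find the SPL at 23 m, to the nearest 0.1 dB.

Inverse-square spreading gives ΔL = −20·log₁₀(d₂/d₁).
ΔL = −20·log₁₀(23/5.0) = -13.26 dB, so L₂ = 103.2 + (-13.26) = 89.9 dB SPL.

89.9 dB SPL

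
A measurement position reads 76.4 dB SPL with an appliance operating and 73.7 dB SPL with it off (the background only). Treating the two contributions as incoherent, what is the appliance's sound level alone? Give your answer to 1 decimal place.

Subtract intensities: L_src = 10·log₁₀(10^(L_total/10) − 10^(L_bg/10)).
L_src = 10·log₁₀(10^(76.4/10) − 10^(73.7/10)) = 10·log₁₀(20210000) = 73.1 dB SPL.

73.1 dB SPL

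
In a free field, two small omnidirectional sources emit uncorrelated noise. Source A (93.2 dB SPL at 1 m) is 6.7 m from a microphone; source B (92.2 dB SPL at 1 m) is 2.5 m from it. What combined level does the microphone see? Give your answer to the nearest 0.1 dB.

At the listener: L_A = 93.2 − 20·log₁₀(6.7) = 76.68 dB; L_B = 92.2 − 20·log₁₀(2.5) = 84.24 dB.
Combined: 10·log₁₀(10^(76.68/10)+10^(84.24/10)) = 84.9 dB SPL.

84.9 dB SPL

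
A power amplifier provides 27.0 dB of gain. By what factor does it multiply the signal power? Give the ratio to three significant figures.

501

Power ratio = 10^(dB/10).
10^(27.0/10) = 10^(2.700) = 501.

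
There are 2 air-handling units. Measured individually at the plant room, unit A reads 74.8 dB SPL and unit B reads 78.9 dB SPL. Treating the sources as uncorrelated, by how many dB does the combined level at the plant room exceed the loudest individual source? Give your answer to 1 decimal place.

Incoherent sources sum as intensities:
L_total = 10·log₁₀(10^(74.8/10) + 10^(78.9/10)) = 80.33 dB SPL.
Excess over the loudest (78.9 dB): 80.33 − 78.9 = 1.4 dB.

1.4 dB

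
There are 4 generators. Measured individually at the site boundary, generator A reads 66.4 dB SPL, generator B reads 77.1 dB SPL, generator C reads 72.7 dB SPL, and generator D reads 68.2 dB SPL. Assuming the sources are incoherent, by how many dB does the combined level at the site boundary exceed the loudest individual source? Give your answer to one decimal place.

2.0 dB

Uncorrelated sources add in intensity (power), not in dB.
L_total = 10·log₁₀(10^(66.4/10) + 10^(77.1/10) + 10^(72.7/10) + 10^(68.2/10)) = 79.08 dB SPL.
Excess over the loudest (77.1 dB): 79.08 − 77.1 = 2.0 dB.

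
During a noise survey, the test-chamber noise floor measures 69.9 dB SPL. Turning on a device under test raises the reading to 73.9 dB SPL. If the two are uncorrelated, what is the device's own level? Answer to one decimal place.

71.7 dB SPL

Subtract intensities: L_src = 10·log₁₀(10^(L_total/10) − 10^(L_bg/10)).
L_src = 10·log₁₀(10^(73.9/10) − 10^(69.9/10)) = 10·log₁₀(14770000) = 71.7 dB SPL.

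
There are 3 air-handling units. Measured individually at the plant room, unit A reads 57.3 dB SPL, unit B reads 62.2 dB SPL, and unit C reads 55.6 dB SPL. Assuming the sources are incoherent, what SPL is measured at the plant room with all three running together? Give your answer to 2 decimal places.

Uncorrelated sources add in intensity (power), not in dB.
L_total = 10·log₁₀(10^(57.3/10) + 10^(62.2/10) + 10^(55.6/10)) = 10·log₁₀(2560000) = 64.08 dB SPL.

64.08 dB SPL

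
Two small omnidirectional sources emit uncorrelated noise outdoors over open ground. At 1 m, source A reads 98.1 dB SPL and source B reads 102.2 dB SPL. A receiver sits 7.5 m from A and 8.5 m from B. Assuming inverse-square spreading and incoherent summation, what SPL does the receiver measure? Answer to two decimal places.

At the listener: L_A = 98.1 − 20·log₁₀(7.5) = 80.599 dB; L_B = 102.2 − 20·log₁₀(8.5) = 83.612 dB.
Combined: 10·log₁₀(10^(80.599/10)+10^(83.612/10)) = 85.37 dB SPL.

85.37 dB SPL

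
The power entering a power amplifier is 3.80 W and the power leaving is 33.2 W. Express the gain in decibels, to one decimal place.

9.4 dB

Power ratio → dB uses the 10·log₁₀ form:
10·log₁₀(33.2/3.80) = 10·log₁₀(8.737) = 9.4 dB.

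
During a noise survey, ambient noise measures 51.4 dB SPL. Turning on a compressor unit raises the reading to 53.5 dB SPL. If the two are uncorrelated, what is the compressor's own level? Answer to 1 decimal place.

49.3 dB SPL

Subtract intensities: L_src = 10·log₁₀(10^(L_total/10) − 10^(L_bg/10)).
L_src = 10·log₁₀(10^(53.5/10) − 10^(51.4/10)) = 10·log₁₀(85830) = 49.3 dB SPL.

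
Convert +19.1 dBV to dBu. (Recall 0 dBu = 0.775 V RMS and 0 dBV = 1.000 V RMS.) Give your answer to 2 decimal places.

+21.31 dBu

The offset between the scales is 20·log₁₀(0.775/1.000) = −2.214 dB.
So dBu = +19.1 + 2.214 = +21.31 dBu.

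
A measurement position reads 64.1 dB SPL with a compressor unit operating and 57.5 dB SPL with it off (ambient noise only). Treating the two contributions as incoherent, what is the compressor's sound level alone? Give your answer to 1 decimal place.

63.0 dB SPL

Subtract intensities: L_src = 10·log₁₀(10^(L_total/10) − 10^(L_bg/10)).
L_src = 10·log₁₀(10^(64.1/10) − 10^(57.5/10)) = 10·log₁₀(2008000) = 63.0 dB SPL.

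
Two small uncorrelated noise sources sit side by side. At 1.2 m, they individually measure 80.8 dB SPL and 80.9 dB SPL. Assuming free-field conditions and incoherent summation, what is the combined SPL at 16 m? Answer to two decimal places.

61.36 dB SPL

Combined at 1.2 m: 10·log₁₀(10^(80.8/10)+10^(80.9/10)) = 83.861 dB SPL.
Then apply −20·log₁₀(16/1.2) = -22.499 dB → 61.36 dB SPL.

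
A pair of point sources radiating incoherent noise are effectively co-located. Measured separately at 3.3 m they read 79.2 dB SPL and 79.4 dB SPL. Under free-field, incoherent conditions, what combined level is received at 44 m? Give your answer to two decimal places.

Combined at 3.3 m: 10·log₁₀(10^(79.2/10)+10^(79.4/10)) = 82.311 dB SPL.
Then apply −20·log₁₀(44/3.3) = -22.499 dB → 59.81 dB SPL.

59.81 dB SPL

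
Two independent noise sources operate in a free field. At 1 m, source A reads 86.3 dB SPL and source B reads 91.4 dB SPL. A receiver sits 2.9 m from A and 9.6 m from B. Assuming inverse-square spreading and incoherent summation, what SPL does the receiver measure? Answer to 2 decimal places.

At the listener: L_A = 86.3 − 20·log₁₀(2.9) = 77.052 dB; L_B = 91.4 − 20·log₁₀(9.6) = 71.755 dB.
Combined: 10·log₁₀(10^(77.052/10)+10^(71.755/10)) = 78.18 dB SPL.

78.18 dB SPL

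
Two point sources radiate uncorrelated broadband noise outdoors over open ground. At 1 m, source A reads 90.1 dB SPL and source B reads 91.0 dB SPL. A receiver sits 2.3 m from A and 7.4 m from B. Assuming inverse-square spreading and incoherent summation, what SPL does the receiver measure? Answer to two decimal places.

83.35 dB SPL

At the listener: L_A = 90.1 − 20·log₁₀(2.3) = 82.865 dB; L_B = 91.0 − 20·log₁₀(7.4) = 73.615 dB.
Combined: 10·log₁₀(10^(82.865/10)+10^(73.615/10)) = 83.35 dB SPL.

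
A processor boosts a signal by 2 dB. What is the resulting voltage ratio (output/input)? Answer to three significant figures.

Voltage ratio = 10^(dB/20).
10^(2/20) = 10^(0.1000) = 1.26.

1.26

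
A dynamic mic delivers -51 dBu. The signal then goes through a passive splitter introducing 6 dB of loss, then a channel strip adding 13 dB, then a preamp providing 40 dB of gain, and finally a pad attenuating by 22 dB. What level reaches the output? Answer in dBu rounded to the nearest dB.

-26 dBu

Gain stages sum in dB:
-51 − 6 + 13 + 40 − 22 = -26 dBu.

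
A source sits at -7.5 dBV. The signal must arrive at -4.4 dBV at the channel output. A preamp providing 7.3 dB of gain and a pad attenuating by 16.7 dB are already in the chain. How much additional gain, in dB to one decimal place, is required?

12.5 dB

The required make-up gain is the shortfall in the dB sum.
G = -4.4 − (-7.5) − 7.3 + 16.7 = 12.5 dB.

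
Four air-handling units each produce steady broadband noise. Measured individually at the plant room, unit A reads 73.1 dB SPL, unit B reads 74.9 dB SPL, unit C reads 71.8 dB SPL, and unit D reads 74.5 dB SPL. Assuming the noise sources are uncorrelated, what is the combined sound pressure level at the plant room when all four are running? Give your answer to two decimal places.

Uncorrelated sources add in intensity (power), not in dB.
L_total = 10·log₁₀(10^(73.1/10) + 10^(74.9/10) + 10^(71.8/10) + 10^(74.5/10)) = 10·log₁₀(94640000) = 79.76 dB SPL.

79.76 dB SPL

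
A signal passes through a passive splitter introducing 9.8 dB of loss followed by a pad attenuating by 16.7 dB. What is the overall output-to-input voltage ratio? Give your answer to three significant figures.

0.0473

Net gain = (−9.8) + (−16.7) = -26.5 dB.
Voltage ratio = 10^(-26.5/20) = 0.0473.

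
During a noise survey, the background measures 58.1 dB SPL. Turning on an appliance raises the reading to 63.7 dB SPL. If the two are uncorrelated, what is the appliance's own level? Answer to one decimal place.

62.3 dB SPL

Subtract intensities: L_src = 10·log₁₀(10^(L_total/10) − 10^(L_bg/10)).
L_src = 10·log₁₀(10^(63.7/10) − 10^(58.1/10)) = 10·log₁₀(1699000) = 62.3 dB SPL.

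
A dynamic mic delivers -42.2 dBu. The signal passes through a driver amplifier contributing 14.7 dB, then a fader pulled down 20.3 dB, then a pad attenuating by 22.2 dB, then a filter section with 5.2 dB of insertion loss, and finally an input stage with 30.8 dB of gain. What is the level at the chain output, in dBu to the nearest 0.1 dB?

-44.4 dBu

Gain stages sum in dB:
-42.2 + 14.7 − 20.3 − 22.2 − 5.2 + 30.8 = -44.4 dBu.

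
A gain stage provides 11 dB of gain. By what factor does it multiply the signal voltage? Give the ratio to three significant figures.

Voltage ratio = 10^(dB/20).
10^(11/20) = 10^(0.5500) = 3.55.

3.55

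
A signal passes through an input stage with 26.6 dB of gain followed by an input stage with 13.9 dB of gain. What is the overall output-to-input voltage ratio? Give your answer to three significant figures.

106

Net gain = 26.6 + 13.9 = 40.5 dB.
Voltage ratio = 10^(40.5/20) = 106.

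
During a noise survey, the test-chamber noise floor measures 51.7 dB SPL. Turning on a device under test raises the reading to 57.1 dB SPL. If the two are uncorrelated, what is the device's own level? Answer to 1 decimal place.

Remove the background by subtracting linear intensities:
L_src = 10·log₁₀(10^(57.1/10) − 10^(51.7/10)) = 10·log₁₀(365000) = 55.6 dB SPL.

55.6 dB SPL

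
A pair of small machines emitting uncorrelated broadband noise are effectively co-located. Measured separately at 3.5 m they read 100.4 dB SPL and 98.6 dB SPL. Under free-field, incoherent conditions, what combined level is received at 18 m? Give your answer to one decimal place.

88.4 dB SPL

Combined at 3.5 m: 10·log₁₀(10^(100.4/10)+10^(98.6/10)) = 102.60 dB SPL.
Then apply −20·log₁₀(18/3.5) = -14.22 dB → 88.4 dB SPL.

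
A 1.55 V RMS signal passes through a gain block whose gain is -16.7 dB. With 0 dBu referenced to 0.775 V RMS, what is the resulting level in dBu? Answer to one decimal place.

-10.7 dBu

Input level: 20·log₁₀(1.55/0.775) = 6.02 dBu.
Output: 6.02 − 16.7 = -10.7 dBu.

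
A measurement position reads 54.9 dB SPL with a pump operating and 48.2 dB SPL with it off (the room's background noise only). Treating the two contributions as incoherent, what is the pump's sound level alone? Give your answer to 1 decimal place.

53.9 dB SPL

Background correction is a power subtraction:
L_src = 10·log₁₀(10^(54.9/10) − 10^(48.2/10)) = 10·log₁₀(243000) = 53.9 dB SPL.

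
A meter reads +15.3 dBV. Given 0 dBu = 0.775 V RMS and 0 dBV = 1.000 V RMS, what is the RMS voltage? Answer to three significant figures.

V = 1.000 V × 10^(+15.3/20).
= 1.000 × 5.821 = 5.82 V.

5.82 V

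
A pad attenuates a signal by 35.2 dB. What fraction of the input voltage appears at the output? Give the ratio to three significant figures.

0.0174

Voltage ratio = 10^(dB/20).
10^(-35.2/20) = 10^(-1.760) = 0.0174.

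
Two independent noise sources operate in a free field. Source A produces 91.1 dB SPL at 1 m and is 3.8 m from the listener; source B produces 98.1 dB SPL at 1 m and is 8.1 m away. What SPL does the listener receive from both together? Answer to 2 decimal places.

At the listener: L_A = 91.1 − 20·log₁₀(3.8) = 79.504 dB; L_B = 98.1 − 20·log₁₀(8.1) = 79.930 dB.
Combined: 10·log₁₀(10^(79.504/10)+10^(79.930/10)) = 82.73 dB SPL.

82.73 dB SPL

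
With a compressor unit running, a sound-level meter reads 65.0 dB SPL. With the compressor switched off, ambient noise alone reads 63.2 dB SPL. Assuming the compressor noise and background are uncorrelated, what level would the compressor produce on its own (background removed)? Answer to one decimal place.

Remove the background by subtracting linear intensities:
L_src = 10·log₁₀(10^(65.0/10) − 10^(63.2/10)) = 10·log₁₀(1073000) = 60.3 dB SPL.

60.3 dB SPL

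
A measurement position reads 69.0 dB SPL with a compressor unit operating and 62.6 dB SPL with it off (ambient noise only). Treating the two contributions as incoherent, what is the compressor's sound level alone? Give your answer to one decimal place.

67.9 dB SPL

Remove the background by subtracting linear intensities:
L_src = 10·log₁₀(10^(69.0/10) − 10^(62.6/10)) = 10·log₁₀(6124000) = 67.9 dB SPL.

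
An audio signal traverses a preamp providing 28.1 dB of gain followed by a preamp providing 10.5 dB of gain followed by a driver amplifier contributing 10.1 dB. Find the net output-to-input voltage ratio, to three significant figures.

272

Net gain = 28.1 + 10.5 + 10.1 = 48.7 dB.
Voltage ratio = 10^(48.7/20) = 272.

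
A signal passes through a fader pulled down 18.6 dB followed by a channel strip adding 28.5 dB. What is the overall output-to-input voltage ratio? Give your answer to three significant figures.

3.13

Net gain = (−18.6) + 28.5 = 9.9 dB.
Voltage ratio = 10^(9.9/20) = 3.13.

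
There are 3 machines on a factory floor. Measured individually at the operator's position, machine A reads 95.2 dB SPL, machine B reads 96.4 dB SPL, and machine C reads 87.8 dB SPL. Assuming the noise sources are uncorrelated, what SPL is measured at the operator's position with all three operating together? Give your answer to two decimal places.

99.18 dB SPL

Uncorrelated sources add in intensity (power), not in dB.
L_total = 10·log₁₀(10^(95.2/10) + 10^(96.4/10) + 10^(87.8/10)) = 10·log₁₀(8279000000) = 99.18 dB SPL.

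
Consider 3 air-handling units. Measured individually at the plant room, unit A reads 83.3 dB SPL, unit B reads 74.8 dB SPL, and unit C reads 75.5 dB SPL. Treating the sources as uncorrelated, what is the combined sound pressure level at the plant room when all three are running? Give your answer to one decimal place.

84.5 dB SPL

Incoherent sources sum as intensities:
L_total = 10·log₁₀(10^(83.3/10) + 10^(74.8/10) + 10^(75.5/10)) = 10·log₁₀(279500000) = 84.5 dB SPL.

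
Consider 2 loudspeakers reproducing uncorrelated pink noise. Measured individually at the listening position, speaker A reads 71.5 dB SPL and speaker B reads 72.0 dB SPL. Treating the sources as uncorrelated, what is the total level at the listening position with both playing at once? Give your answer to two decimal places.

Uncorrelated sources add in intensity (power), not in dB.
L_total = 10·log₁₀(10^(71.5/10) + 10^(72.0/10)) = 10·log₁₀(29970000) = 74.77 dB SPL.

74.77 dB SPL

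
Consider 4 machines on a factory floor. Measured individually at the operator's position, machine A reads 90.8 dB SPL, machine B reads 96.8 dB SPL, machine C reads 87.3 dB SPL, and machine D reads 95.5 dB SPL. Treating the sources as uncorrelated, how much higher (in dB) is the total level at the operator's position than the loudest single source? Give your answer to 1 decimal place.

Uncorrelated sources add in intensity (power), not in dB.
L_total = 10·log₁₀(10^(90.8/10) + 10^(96.8/10) + 10^(87.3/10) + 10^(95.5/10)) = 100.03 dB SPL.
Excess over the loudest (96.8 dB): 100.03 − 96.8 = 3.2 dB.

3.2 dB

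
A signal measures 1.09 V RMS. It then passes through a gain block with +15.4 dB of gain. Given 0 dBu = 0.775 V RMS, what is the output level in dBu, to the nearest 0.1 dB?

+18.4 dBu

Input level: 20·log₁₀(1.09/0.775) = 2.96 dBu.
Output: 2.96 + 15.4 = +18.4 dBu.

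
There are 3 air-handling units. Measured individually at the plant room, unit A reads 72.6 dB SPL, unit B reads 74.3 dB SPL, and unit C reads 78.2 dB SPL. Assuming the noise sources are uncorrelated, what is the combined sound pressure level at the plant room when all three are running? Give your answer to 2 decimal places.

Add the sources as powers (linear), then convert back to dB:
L_total = 10·log₁₀(10^(72.6/10) + 10^(74.3/10) + 10^(78.2/10)) = 10·log₁₀(111200000) = 80.46 dB SPL.

80.46 dB SPL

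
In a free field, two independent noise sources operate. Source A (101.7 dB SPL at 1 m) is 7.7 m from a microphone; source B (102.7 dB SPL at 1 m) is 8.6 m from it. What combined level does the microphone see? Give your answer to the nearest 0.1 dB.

87.0 dB SPL

At the listener: L_A = 101.7 − 20·log₁₀(7.7) = 83.97 dB; L_B = 102.7 − 20·log₁₀(8.6) = 84.01 dB.
Combined: 10·log₁₀(10^(83.97/10)+10^(84.01/10)) = 87.0 dB SPL.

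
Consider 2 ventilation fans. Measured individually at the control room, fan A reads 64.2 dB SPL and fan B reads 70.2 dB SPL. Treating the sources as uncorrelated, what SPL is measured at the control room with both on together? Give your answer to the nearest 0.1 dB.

Add the sources as powers (linear), then convert back to dB:
L_total = 10·log₁₀(10^(64.2/10) + 10^(70.2/10)) = 10·log₁₀(13100000) = 71.2 dB SPL.

71.2 dB SPL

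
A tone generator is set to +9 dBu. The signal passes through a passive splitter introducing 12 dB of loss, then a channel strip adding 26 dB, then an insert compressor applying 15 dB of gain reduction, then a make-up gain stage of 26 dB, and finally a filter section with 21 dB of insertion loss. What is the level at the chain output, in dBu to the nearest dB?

+13 dBu

In dB, series stages simply add:
+9 − 12 + 26 − 15 + 26 − 21 = +13 dBu.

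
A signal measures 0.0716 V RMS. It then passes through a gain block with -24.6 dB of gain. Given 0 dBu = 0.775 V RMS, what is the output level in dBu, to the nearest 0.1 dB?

Input level: 20·log₁₀(0.0716/0.775) = -20.69 dBu.
Output: -20.69 − 24.6 = -45.3 dBu.

-45.3 dBu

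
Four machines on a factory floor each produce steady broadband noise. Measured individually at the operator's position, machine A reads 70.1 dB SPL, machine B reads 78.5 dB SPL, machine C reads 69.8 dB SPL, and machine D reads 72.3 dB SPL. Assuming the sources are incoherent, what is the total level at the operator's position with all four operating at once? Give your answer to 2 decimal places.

Uncorrelated sources add in intensity (power), not in dB.
L_total = 10·log₁₀(10^(70.1/10) + 10^(78.5/10) + 10^(69.8/10) + 10^(72.3/10)) = 10·log₁₀(107600000) = 80.32 dB SPL.

80.32 dB SPL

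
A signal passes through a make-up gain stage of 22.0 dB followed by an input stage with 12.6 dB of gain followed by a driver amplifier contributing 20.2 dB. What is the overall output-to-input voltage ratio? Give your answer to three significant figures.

550

Net gain = 22.0 + 12.6 + 20.2 = 54.8 dB.
Voltage ratio = 10^(54.8/20) = 550.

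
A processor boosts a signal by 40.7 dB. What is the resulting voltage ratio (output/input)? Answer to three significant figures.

Voltage ratio = 10^(dB/20).
10^(40.7/20) = 10^(2.035) = 108.

108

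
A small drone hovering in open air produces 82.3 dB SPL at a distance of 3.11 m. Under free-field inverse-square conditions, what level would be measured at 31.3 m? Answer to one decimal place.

62.2 dB SPL

Free-field point source: level drops by 20·log₁₀ of the distance ratio.
ΔL = −20·log₁₀(31.3/3.11) = -20.06 dB, so L₂ = 82.3 + (-20.06) = 62.2 dB SPL.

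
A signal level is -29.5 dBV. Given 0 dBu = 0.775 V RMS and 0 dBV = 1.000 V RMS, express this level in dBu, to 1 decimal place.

-27.3 dBu

The offset between the scales is 20·log₁₀(0.775/1.000) = −2.214 dB.
So dBu = -29.5 + 2.214 = -27.3 dBu.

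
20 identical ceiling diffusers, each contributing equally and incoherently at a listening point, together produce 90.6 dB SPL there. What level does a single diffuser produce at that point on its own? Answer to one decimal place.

77.6 dB SPL

20 equal incoherent sources add 10·log₁₀(20) = 13.01 dB over one source.
L_one = 90.6 − 13.01 = 77.6 dB SPL.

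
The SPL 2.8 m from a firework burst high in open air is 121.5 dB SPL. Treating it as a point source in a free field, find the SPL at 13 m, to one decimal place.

Free-field point source: level drops by 20·log₁₀ of the distance ratio.
ΔL = −20·log₁₀(13/2.8) = -13.34 dB, so L₂ = 121.5 + (-13.34) = 108.2 dB SPL.

108.2 dB SPL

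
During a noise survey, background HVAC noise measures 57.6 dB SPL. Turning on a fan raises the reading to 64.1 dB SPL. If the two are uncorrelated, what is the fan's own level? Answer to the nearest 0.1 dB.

63.0 dB SPL

Remove the background by subtracting linear intensities:
L_src = 10·log₁₀(10^(64.1/10) − 10^(57.6/10)) = 10·log₁₀(1995000) = 63.0 dB SPL.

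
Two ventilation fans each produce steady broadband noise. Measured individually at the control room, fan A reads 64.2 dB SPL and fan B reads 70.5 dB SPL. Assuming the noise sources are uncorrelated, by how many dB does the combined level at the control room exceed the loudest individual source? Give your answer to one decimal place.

Add the sources as powers (linear), then convert back to dB:
L_total = 10·log₁₀(10^(64.2/10) + 10^(70.5/10)) = 71.41 dB SPL.
Excess over the loudest (70.5 dB): 71.41 − 70.5 = 0.9 dB.

0.9 dB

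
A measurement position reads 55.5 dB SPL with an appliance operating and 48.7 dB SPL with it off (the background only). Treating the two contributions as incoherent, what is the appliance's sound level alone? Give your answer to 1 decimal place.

Background correction is a power subtraction:
L_src = 10·log₁₀(10^(55.5/10) − 10^(48.7/10)) = 10·log₁₀(280700) = 54.5 dB SPL.

54.5 dB SPL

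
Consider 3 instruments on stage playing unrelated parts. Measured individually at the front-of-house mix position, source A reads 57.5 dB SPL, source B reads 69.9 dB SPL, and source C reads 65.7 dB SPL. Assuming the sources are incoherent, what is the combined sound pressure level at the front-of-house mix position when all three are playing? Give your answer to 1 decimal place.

71.5 dB SPL

Uncorrelated sources add in intensity (power), not in dB.
L_total = 10·log₁₀(10^(57.5/10) + 10^(69.9/10) + 10^(65.7/10)) = 10·log₁₀(14050000) = 71.5 dB SPL.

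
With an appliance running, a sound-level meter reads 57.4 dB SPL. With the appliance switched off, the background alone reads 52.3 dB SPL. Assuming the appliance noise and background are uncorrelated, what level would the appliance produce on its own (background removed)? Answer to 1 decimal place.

55.8 dB SPL

Background correction is a power subtraction:
L_src = 10·log₁₀(10^(57.4/10) − 10^(52.3/10)) = 10·log₁₀(379700) = 55.8 dB SPL.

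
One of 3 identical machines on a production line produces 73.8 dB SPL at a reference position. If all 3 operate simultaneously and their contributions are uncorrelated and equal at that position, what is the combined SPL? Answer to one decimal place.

78.6 dB SPL

3 equal incoherent sources raise the level by 10·log₁₀(3) = 4.77 dB.
L_total = 73.8 + 4.77 = 78.6 dB SPL.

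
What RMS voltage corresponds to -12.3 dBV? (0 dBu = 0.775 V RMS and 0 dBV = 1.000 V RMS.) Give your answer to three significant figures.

V = 1.000 V × 10^(-12.3/20).
= 1.000 × 0.2427 = 0.243 V.

0.243 V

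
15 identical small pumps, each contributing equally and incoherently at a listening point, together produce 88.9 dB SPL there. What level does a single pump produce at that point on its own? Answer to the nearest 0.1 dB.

15 equal incoherent sources add 10·log₁₀(15) = 11.76 dB over one source.
L_one = 88.9 − 11.76 = 77.1 dB SPL.

77.1 dB SPL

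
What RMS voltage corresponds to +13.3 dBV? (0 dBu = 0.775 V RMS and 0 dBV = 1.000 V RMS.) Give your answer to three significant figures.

V = 1.000 V × 10^(+13.3/20).
= 1.000 × 4.624 = 4.62 V.

4.62 V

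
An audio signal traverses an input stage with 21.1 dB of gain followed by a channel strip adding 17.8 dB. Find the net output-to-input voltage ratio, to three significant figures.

Net gain = 21.1 + 17.8 = 38.9 dB.
Voltage ratio = 10^(38.9/20) = 88.1.

88.1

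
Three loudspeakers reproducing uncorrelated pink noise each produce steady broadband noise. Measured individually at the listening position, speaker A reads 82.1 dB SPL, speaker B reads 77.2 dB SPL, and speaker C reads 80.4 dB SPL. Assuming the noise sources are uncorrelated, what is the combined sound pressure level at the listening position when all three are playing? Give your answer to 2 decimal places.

Uncorrelated sources add in intensity (power), not in dB.
L_total = 10·log₁₀(10^(82.1/10) + 10^(77.2/10) + 10^(80.4/10)) = 10·log₁₀(324300000) = 85.11 dB SPL.

85.11 dB SPL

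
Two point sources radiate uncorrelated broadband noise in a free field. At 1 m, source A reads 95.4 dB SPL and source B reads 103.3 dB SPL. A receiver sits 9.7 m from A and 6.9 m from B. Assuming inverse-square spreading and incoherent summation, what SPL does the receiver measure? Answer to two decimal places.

86.87 dB SPL

At the listener: L_A = 95.4 − 20·log₁₀(9.7) = 75.665 dB; L_B = 103.3 − 20·log₁₀(6.9) = 86.523 dB.
Combined: 10·log₁₀(10^(75.665/10)+10^(86.523/10)) = 86.87 dB SPL.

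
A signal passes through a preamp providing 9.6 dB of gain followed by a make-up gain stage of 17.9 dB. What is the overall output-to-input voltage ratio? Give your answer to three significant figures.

Net gain = 9.6 + 17.9 = 27.5 dB.
Voltage ratio = 10^(27.5/20) = 23.7.

23.7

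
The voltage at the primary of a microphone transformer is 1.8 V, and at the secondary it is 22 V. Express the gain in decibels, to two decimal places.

Voltage is an amplitude quantity, so gain = 20·log₁₀(V_out/V_in).
20·log₁₀(22/1.8) = 20·log₁₀(12.22) = 21.74 dB.

21.74 dB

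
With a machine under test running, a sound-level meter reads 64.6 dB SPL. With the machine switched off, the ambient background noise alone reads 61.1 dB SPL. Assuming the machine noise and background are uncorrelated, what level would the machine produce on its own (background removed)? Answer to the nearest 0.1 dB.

62.0 dB SPL

Remove the background by subtracting linear intensities:
L_src = 10·log₁₀(10^(64.6/10) − 10^(61.1/10)) = 10·log₁₀(1596000) = 62.0 dB SPL.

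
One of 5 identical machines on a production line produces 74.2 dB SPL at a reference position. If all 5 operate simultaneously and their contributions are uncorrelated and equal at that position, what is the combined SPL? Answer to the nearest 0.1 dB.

81.2 dB SPL

5 equal incoherent sources raise the level by 10·log₁₀(5) = 6.99 dB.
L_total = 74.2 + 6.99 = 81.2 dB SPL.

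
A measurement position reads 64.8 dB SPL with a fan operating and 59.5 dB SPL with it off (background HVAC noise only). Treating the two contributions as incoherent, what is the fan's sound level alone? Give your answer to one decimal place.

Subtract intensities: L_src = 10·log₁₀(10^(L_total/10) − 10^(L_bg/10)).
L_src = 10·log₁₀(10^(64.8/10) − 10^(59.5/10)) = 10·log₁₀(2129000) = 63.3 dB SPL.

63.3 dB SPL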